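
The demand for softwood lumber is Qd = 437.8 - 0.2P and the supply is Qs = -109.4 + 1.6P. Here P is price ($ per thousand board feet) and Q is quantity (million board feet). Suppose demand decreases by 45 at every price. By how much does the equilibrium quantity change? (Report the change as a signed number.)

Equating demand and supply, 437.8 - 0.2P = -109.4 + 1.6P gives 1.8P = 547.2, so P* = 304.
Substitute back: Q* = 437.8 - 0.2(304) = 377.
After the shift, demand is Qd = 392.8 - 0.2P.
Re-solving, 1.8P = 502.2 gives P = 279 and Q = 337.
ΔQ = 337 - 377 = -40.

ΔQ = -40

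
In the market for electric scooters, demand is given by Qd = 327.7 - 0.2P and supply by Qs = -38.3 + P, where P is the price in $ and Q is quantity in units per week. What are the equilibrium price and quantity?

Set Qd = Qs: 327.7 - 0.2P = -38.3 + P, so 366 = 1.2P and P* = 305.
Plugging P* into demand: Q* = 327.7 - 0.2(305) = 266.7.

P* = 305, Q* = 266.7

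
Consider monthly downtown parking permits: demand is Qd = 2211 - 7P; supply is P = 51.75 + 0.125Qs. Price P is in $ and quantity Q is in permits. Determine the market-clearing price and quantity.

P* = 175, Q* = 986

In direct form, Qs = -414 + 8P.
The market clears where 2211 - 7P = -414 + 8P. Rearranging, 15P = 2625, hence P* = 175.
Substitute back: Q* = 2211 - 7(175) = 986.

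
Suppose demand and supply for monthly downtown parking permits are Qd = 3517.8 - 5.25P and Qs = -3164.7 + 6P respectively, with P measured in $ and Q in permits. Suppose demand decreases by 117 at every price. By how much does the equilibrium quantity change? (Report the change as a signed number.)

ΔQ = -62.4

At equilibrium Qd = Qs, so 3517.8 - 5.25P = -3164.7 + 6P; collecting terms, 6682.5 = 11.25P and P* = 594.
Then Q* = 3517.8 - 5.25(594) = 399.3.
After the shift, demand is Qd = 3400.8 - 5.25P.
The new intersection has 6565.5 = 11.25P, i.e. P = 583.6, Q = 336.9.
ΔQ = 336.9 - 399.3 = -62.4.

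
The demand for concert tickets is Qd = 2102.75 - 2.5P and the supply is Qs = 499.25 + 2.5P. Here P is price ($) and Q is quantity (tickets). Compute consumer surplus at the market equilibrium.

Consumer surplus = 338520.2

Set Qd = Qs: 2102.75 - 2.5P = 499.25 + 2.5P, so 1603.5 = 5P and P* = 320.7.
From the demand curve, Q* = 2102.75 - 2.5(320.7) = 1301.
Demand choke price (Qd = 0): P = 2102.75/2.5 = 841.1. Consumer surplus = ½ × (841.1 - 320.7) × 1301 = 338520.2.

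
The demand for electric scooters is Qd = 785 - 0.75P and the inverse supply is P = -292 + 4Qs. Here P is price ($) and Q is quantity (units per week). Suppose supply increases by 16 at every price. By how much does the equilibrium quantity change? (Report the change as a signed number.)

ΔQ = 12

Inverting to quantity form: Qs = 73 + 0.25P.
Set Qd = Qs: 785 - 0.75P = 73 + 0.25P, so 712 = P and P* = 712.
From the demand curve, Q* = 785 - 0.75(712) = 251.
After the shift, supply is Qs = 89 + 0.25P.
New equilibrium: 696 = P, so P = 696 and Q = 263.
ΔQ = 263 - 251 = 12.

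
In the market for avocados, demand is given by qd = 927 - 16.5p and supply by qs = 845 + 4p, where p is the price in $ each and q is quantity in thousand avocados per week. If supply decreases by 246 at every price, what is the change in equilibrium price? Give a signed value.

Δp = 12

Set qd = qs: 927 - 16.5p = 845 + 4p, so 82 = 20.5p and p* = 4.
Plugging p* into demand: q* = 927 - 16.5(4) = 861.
After the shift, supply is qs = 599 + 4p.
New equilibrium: 328 = 20.5p, so p = 16 and q = 663.
Δp = 16 - 4 = 12.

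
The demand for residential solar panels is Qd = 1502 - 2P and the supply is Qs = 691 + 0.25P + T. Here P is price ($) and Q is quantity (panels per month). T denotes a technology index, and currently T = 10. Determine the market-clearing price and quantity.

With T = 10, supply is Qs = 701 + 0.25P.
At equilibrium Qd = Qs, so 1502 - 2P = 701 + 0.25P; collecting terms, 801 = 2.25P and P* = 356.
Plugging P* into demand: Q* = 1502 - 2(356) = 790.

P* = 356, Q* = 790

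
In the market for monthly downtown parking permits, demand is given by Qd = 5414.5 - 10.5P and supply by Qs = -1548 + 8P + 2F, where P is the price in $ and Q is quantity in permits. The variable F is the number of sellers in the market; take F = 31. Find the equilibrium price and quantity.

With F = 31, supply is Qs = -1486 + 8P.
At equilibrium Qd = Qs, so 5414.5 - 10.5P = -1486 + 8P; collecting terms, 6900.5 = 18.5P and P* = 373.
Substitute back: Q* = 5414.5 - 10.5(373) = 1498.

P* = 373, Q* = 1498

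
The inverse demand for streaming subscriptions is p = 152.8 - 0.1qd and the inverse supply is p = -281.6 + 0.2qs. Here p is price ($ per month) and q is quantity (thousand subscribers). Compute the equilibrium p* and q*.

p* = 8, q* = 1448

Inverting to quantity form: qd = 1528 - 10p and qs = 1408 + 5p.
Set qd = qs: 1528 - 10p = 1408 + 5p, so 120 = 15p and p* = 8.
Then q* = 1528 - 10(8) = 1448.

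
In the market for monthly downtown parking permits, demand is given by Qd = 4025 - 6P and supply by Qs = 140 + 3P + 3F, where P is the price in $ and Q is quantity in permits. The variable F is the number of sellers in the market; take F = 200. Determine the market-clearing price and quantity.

With F = 200, supply is Qs = 740 + 3P.
At equilibrium Qd = Qs, so 4025 - 6P = 740 + 3P; collecting terms, 3285 = 9P and P* = 365.
Then Q* = 4025 - 6(365) = 1835.

P* = 365, Q* = 1835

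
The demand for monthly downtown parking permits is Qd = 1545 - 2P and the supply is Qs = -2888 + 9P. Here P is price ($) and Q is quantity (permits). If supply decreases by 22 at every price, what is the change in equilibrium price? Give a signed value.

Set Qd = Qs: 1545 - 2P = -2888 + 9P, so 4433 = 11P and P* = 403.
Substitute back: Q* = 1545 - 2(403) = 739.
After the shift, supply is Qs = -2910 + 9P.
New equilibrium: 4455 = 11P, so P = 405 and Q = 735.
ΔP = 405 - 403 = 2.

ΔP = 2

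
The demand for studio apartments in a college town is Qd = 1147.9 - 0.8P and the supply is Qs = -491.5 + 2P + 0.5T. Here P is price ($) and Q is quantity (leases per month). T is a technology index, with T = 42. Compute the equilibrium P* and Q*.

With T = 42, supply is Qs = -470.5 + 2P.
At equilibrium Qd = Qs, so 1147.9 - 0.8P = -470.5 + 2P; collecting terms, 1618.4 = 2.8P and P* = 578.
Substitute back: Q* = 1147.9 - 0.8(578) = 685.5.

P* = 578, Q* = 685.5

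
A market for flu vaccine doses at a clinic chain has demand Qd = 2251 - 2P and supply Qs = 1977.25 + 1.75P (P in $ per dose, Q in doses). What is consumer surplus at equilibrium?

Set Qd = Qs: 2251 - 2P = 1977.25 + 1.75P, so 273.75 = 3.75P and P* = 73.
From the demand curve, Q* = 2251 - 2(73) = 2105.
Demand choke price (Qd = 0): P = 2251/2 = 1125.5. Consumer surplus = ½ × (1125.5 - 73) × 2105 = 1107756.25.

Consumer surplus = 1107756.25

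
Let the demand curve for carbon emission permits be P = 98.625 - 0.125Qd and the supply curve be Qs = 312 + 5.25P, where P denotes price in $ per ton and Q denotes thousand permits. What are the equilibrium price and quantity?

P* = 36, Q* = 501

Solving each curve for Q: Qd = 789 - 8P.
Equating demand and supply, 789 - 8P = 312 + 5.25P gives 13.25P = 477, so P* = 36.
Substitute back: Q* = 789 - 8(36) = 501.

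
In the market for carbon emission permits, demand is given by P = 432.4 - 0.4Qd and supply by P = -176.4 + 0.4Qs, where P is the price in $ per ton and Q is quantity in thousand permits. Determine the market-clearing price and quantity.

P* = 128, Q* = 761

Solving each curve for Q: Qd = 1081 - 2.5P and Qs = 441 + 2.5P.
The market clears where 1081 - 2.5P = 441 + 2.5P. Rearranging, 5P = 640, hence P* = 128.
Then Q* = 1081 - 2.5(128) = 761.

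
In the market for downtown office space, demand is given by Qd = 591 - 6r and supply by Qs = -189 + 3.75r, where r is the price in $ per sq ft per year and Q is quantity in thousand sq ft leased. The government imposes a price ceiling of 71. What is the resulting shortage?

Shortage = 87.75

Evaluating both curves at the ceiling price 71 gives Qd = 165, Qs = 77.25.
Shortage = Qd - Qs = 165 - 77.25 = 87.75.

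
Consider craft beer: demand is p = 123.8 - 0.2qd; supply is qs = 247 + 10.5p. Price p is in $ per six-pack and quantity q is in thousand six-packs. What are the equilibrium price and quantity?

p* = 24, q* = 499

Rewriting in direct form: qd = 619 - 5p.
Set qd = qs: 619 - 5p = 247 + 10.5p, so 372 = 15.5p and p* = 24.
Plugging p* into demand: q* = 619 - 5(24) = 499.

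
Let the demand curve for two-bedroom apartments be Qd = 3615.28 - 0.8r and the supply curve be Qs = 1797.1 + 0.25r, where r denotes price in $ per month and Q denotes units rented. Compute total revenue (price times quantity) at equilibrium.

Total revenue = 3861468

Equating demand and supply, 3615.28 - 0.8r = 1797.1 + 0.25r gives 1.05r = 1818.18, so r* = 1731.6.
Then Q* = 3615.28 - 0.8(1731.6) = 2230.
Total revenue = r* × Q* = 1731.6 × 2230 = 3861468.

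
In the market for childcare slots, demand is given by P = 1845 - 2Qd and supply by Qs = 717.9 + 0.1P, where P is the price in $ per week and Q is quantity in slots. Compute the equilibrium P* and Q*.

Inverting to quantity form: Qd = 922.5 - 0.5P.
Equating demand and supply, 922.5 - 0.5P = 717.9 + 0.1P gives 0.6P = 204.6, so P* = 341.
From the demand curve, Q* = 922.5 - 0.5(341) = 752.

P* = 341, Q* = 752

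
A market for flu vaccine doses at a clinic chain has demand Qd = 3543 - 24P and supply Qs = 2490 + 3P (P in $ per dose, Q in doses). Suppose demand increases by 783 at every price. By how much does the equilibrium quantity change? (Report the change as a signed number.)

ΔQ = 87

The market clears where 3543 - 24P = 2490 + 3P. Rearranging, 27P = 1053, hence P* = 39.
Then Q* = 3543 - 24(39) = 2607.
After the shift, demand is Qd = 4326 - 24P.
The new intersection has 1836 = 27P, i.e. P = 68, Q = 2694.
ΔQ = 2694 - 2607 = 87.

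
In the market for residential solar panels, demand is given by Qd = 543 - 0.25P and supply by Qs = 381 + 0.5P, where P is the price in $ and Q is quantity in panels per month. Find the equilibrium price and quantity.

P* = 216, Q* = 489

At equilibrium Qd = Qs, so 543 - 0.25P = 381 + 0.5P; collecting terms, 162 = 0.75P and P* = 216.
Plugging P* into demand: Q* = 543 - 0.25(216) = 489.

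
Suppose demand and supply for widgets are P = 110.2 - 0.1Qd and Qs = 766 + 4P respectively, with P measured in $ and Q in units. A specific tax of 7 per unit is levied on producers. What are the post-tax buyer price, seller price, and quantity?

Solving each curve for Q: Qd = 1102 - 10P.
The tax drives a wedge P_b - P_s = 7. Substituting P_s = P_b - 7 into supply: Qs = 738 + 4P_b.
Market clearing requires 1102 - 10P_b = 738 + 4P_b; hence 364 = 14P_b and P_b = 26.
So P_s = 19 and the quantity traded is Q = 1102 - 10(26) = 842.

P_b = 26, P_s = 19, Q = 842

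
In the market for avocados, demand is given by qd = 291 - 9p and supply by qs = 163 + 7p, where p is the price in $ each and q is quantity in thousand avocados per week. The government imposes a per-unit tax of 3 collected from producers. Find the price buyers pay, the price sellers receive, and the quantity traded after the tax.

p_b = 9.3125, p_s = 6.3125, q = 207.1875

Producers keep p_s = p_b - 3 per unit, so supply in terms of the buyer price is qs = 142 + 7p_b.
Equate demand and the shifted supply: 291 - 9p_b = 142 + 7p_b, giving 16p_b = 149, so p_b = 9.3125.
Then p_s = 9.3125 - 3 = 6.3125 and q = 291 - 9(9.3125) = 207.1875.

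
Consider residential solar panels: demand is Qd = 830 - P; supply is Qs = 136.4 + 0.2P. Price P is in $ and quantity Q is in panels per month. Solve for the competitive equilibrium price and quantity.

The market clears where 830 - P = 136.4 + 0.2P. Rearranging, 1.2P = 693.6, hence P* = 578.
Substitute back: Q* = 830 - 578 = 252.

P* = 578, Q* = 252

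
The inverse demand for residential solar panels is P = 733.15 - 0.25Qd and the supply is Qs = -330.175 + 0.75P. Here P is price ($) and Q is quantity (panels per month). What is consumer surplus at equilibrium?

Rewriting in direct form: Qd = 2932.6 - 4P.
At equilibrium Qd = Qs, so 2932.6 - 4P = -330.175 + 0.75P; collecting terms, 3262.775 = 4.75P and P* = 686.9.
Then Q* = 2932.6 - 4(686.9) = 185.
Demand choke price (Qd = 0): P = 2932.6/4 = 733.15. Consumer surplus = ½ × (733.15 - 686.9) × 185 = 4278.125.

Consumer surplus = 4278.125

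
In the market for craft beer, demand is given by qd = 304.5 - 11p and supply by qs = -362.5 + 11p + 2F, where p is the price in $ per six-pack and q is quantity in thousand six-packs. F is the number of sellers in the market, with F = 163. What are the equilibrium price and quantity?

p* = 15.5, q* = 134

With F = 163, supply is qs = -36.5 + 11p.
Set qd = qs: 304.5 - 11p = -36.5 + 11p, so 341 = 22p and p* = 15.5.
Substitute back: q* = 304.5 - 11(15.5) = 134.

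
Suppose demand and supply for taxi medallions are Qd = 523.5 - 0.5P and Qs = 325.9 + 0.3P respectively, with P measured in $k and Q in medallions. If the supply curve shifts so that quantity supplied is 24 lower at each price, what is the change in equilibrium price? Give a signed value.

ΔP = 30

The market clears where 523.5 - 0.5P = 325.9 + 0.3P. Rearranging, 0.8P = 197.6, hence P* = 247.
From the demand curve, Q* = 523.5 - 0.5(247) = 400.
After the shift, supply is Qs = 301.9 + 0.3P.
New equilibrium: 221.6 = 0.8P, so P = 277 and Q = 385.
ΔP = 277 - 247 = 30.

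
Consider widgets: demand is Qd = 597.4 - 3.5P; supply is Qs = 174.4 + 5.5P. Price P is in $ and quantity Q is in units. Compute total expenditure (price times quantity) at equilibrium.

Equating demand and supply, 597.4 - 3.5P = 174.4 + 5.5P gives 9P = 423, so P* = 47.
Then Q* = 597.4 - 3.5(47) = 432.9.
Total expenditure = P* × Q* = 47 × 432.9 = 20346.3.

Total expenditure = 20346.3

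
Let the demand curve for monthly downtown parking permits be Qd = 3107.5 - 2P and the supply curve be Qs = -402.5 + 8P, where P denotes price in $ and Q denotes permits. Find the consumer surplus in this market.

Consumer surplus = 1446607.5625

At equilibrium Qd = Qs, so 3107.5 - 2P = -402.5 + 8P; collecting terms, 3510 = 10P and P* = 351.
Substitute back: Q* = 3107.5 - 2(351) = 2405.5.
Demand choke price (Qd = 0): P = 3107.5/2 = 1553.75. Consumer surplus = ½ × (1553.75 - 351) × 2405.5 = 1446607.5625.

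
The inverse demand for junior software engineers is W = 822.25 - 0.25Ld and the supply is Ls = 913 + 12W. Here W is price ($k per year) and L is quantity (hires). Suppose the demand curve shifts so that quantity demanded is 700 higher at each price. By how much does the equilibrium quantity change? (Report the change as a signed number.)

Solving each curve for L: Ld = 3289 - 4W.
Set Ld = Ls: 3289 - 4W = 913 + 12W, so 2376 = 16W and W* = 148.5.
Substitute back: L* = 3289 - 4(148.5) = 2695.
After the shift, demand is Ld = 3989 - 4W.
Re-solving, 16W = 3076 gives W = 192.25 and L = 3220.
ΔL = 3220 - 2695 = 525.

ΔL = 525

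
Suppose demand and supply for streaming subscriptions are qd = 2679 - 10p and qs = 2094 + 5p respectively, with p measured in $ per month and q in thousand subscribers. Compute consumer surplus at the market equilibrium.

Consumer surplus = 261976.05

The market clears where 2679 - 10p = 2094 + 5p. Rearranging, 15p = 585, hence p* = 39.
Then q* = 2679 - 10(39) = 2289.
Demand choke price (qd = 0): p = 2679/10 = 267.9. Consumer surplus = ½ × (267.9 - 39) × 2289 = 261976.05.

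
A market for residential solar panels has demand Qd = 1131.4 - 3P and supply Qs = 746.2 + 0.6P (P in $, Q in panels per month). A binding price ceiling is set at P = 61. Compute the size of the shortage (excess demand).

Shortage = 165.6

At P = 61: Qd = 948.4 and Qs = 782.8.
Shortage = Qd - Qs = 948.4 - 782.8 = 165.6.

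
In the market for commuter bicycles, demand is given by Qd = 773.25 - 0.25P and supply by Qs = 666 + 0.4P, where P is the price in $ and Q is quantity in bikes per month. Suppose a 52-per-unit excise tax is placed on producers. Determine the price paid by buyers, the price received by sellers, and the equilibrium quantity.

P_b = 197, P_s = 145, Q = 724

The tax drives a wedge P_b - P_s = 52. Substituting P_s = P_b - 52 into supply: Qs = 645.2 + 0.4P_b.
Set Qd = Qs: 773.25 - 0.25P_b = 645.2 + 0.4P_b, so 128.05 = 0.65P_b and P_b = 197.
Then P_s = 197 - 52 = 145 and Q = 773.25 - 0.25(197) = 724.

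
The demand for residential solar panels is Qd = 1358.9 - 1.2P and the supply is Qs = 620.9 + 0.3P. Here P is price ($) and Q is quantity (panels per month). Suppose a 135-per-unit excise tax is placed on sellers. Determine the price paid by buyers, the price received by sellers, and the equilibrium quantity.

With a tax of 135 on sellers, they supply based on the net price P_s = P_b - 135, so Qs = 580.4 + 0.3P_b.
Market clearing requires 1358.9 - 1.2P_b = 580.4 + 0.3P_b; hence 778.5 = 1.5P_b and P_b = 519.
So P_s = 384 and the quantity traded is Q = 1358.9 - 1.2(519) = 736.1.

P_b = 519, P_s = 384, Q = 736.1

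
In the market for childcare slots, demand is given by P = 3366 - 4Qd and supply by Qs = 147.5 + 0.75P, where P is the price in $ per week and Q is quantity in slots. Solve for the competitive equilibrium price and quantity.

P* = 694, Q* = 668

Rewriting in direct form: Qd = 841.5 - 0.25P.
Set Qd = Qs: 841.5 - 0.25P = 147.5 + 0.75P, so 694 = P and P* = 694.
Then Q* = 841.5 - 0.25(694) = 668.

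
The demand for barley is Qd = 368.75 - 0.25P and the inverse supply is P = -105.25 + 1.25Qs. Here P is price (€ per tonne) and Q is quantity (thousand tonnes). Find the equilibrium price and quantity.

Rewriting in direct form: Qs = 84.2 + 0.8P.
Set Qd = Qs: 368.75 - 0.25P = 84.2 + 0.8P, so 284.55 = 1.05P and P* = 271.
From the demand curve, Q* = 368.75 - 0.25(271) = 301.

P* = 271, Q* = 301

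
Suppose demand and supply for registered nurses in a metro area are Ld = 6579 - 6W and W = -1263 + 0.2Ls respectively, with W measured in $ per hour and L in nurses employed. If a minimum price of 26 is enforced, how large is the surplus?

Surplus = 22

Solving each curve for L: Ls = 6315 + 5W.
Evaluating both curves at the floor price 26 gives Ld = 6423, Ls = 6445.
Surplus = Ls - Ld = 6445 - 6423 = 22.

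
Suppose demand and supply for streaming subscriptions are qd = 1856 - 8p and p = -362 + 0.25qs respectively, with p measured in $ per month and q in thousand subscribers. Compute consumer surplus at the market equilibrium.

Consumer surplus = 156816

Rewriting in direct form: qs = 1448 + 4p.
Equating demand and supply, 1856 - 8p = 1448 + 4p gives 12p = 408, so p* = 34.
From the demand curve, q* = 1856 - 8(34) = 1584.
Demand choke price (qd = 0): p = 1856/8 = 232. Consumer surplus = ½ × (232 - 34) × 1584 = 156816.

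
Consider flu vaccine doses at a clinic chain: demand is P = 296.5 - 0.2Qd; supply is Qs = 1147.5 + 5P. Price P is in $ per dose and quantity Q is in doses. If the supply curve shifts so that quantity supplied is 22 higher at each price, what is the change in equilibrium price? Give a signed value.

Rewriting in direct form: Qd = 1482.5 - 5P.
The market clears where 1482.5 - 5P = 1147.5 + 5P. Rearranging, 10P = 335, hence P* = 33.5.
From the demand curve, Q* = 1482.5 - 5(33.5) = 1315.
After the shift, supply is Qs = 1169.5 + 5P.
Re-solving, 10P = 313 gives P = 31.3 and Q = 1326.
ΔP = 31.3 - 33.5 = -2.2.

ΔP = -2.2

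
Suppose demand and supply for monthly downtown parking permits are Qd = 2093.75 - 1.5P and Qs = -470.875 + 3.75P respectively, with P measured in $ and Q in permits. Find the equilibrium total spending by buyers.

The market clears where 2093.75 - 1.5P = -470.875 + 3.75P. Rearranging, 5.25P = 2564.625, hence P* = 488.5.
From the demand curve, Q* = 2093.75 - 1.5(488.5) = 1361.
Total spending by buyers = P* × Q* = 488.5 × 1361 = 664848.5.

Total spending by buyers = 664848.5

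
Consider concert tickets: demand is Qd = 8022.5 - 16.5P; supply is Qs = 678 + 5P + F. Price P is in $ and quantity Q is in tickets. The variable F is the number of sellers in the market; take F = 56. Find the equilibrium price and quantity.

With F = 56, supply is Qs = 734 + 5P.
The market clears where 8022.5 - 16.5P = 734 + 5P. Rearranging, 21.5P = 7288.5, hence P* = 339.
Plugging P* into demand: Q* = 8022.5 - 16.5(339) = 2429.

P* = 339, Q* = 2429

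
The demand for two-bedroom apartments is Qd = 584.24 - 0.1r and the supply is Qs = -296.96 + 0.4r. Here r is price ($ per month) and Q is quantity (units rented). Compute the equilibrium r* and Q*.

At equilibrium Qd = Qs, so 584.24 - 0.1r = -296.96 + 0.4r; collecting terms, 881.2 = 0.5r and r* = 1762.4.
From the demand curve, Q* = 584.24 - 0.1(1762.4) = 408.

r* = 1762.4, Q* = 408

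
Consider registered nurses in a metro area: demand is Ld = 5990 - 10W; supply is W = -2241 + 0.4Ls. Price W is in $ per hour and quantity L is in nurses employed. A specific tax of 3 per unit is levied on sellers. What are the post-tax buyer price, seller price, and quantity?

Inverting to quantity form: Ls = 5602.5 + 2.5W.
Sellers keep W_s = W_b - 3 per unit, so supply in terms of the buyer price is Ls = 5595 + 2.5W_b.
Market clearing requires 5990 - 10W_b = 5595 + 2.5W_b; hence 395 = 12.5W_b and W_b = 31.6.
Then W_s = 31.6 - 3 = 28.6 and L = 5990 - 10(31.6) = 5674.

W_b = 31.6, W_s = 28.6, L = 5674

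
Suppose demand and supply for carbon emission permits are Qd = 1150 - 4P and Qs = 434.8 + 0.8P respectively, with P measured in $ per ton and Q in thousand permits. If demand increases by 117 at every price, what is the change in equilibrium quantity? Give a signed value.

Equating demand and supply, 1150 - 4P = 434.8 + 0.8P gives 4.8P = 715.2, so P* = 149.
Substitute back: Q* = 1150 - 4(149) = 554.
After the shift, demand is Qd = 1267 - 4P.
The new intersection has 832.2 = 4.8P, i.e. P = 173.375, Q = 573.5.
ΔQ = 573.5 - 554 = 19.5.

ΔQ = 19.5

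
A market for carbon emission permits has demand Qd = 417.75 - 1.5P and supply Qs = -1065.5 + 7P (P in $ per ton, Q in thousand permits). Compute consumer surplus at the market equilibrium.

Consumer surplus = 8112

At equilibrium Qd = Qs, so 417.75 - 1.5P = -1065.5 + 7P; collecting terms, 1483.25 = 8.5P and P* = 174.5.
Substitute back: Q* = 417.75 - 1.5(174.5) = 156.
Demand choke price (Qd = 0): P = 417.75/1.5 = 278.5. Consumer surplus = ½ × (278.5 - 174.5) × 156 = 8112.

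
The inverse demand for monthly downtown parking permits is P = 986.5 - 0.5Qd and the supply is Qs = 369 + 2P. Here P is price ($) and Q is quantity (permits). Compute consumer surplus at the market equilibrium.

In direct form, Qd = 1973 - 2P.
The market clears where 1973 - 2P = 369 + 2P. Rearranging, 4P = 1604, hence P* = 401.
Substitute back: Q* = 1973 - 2(401) = 1171.
Demand choke price (Qd = 0): P = 1973/2 = 986.5. Consumer surplus = ½ × (986.5 - 401) × 1171 = 342810.25.

Consumer surplus = 342810.25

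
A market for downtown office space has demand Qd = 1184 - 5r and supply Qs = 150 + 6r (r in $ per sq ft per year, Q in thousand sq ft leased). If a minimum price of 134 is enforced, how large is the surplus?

With r fixed at 134, quantity demanded is 514 and quantity supplied is 954.
Surplus = Qs - Qd = 954 - 514 = 440.

Surplus = 440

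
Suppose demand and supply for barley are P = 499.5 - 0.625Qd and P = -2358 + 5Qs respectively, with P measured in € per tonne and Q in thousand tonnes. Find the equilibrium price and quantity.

Rewriting in direct form: Qd = 799.2 - 1.6P and Qs = 471.6 + 0.2P.
At equilibrium Qd = Qs, so 799.2 - 1.6P = 471.6 + 0.2P; collecting terms, 327.6 = 1.8P and P* = 182.
Substitute back: Q* = 799.2 - 1.6(182) = 508.

P* = 182, Q* = 508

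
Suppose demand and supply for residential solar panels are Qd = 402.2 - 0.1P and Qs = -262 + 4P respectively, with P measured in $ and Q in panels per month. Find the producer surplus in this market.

Set Qd = Qs: 402.2 - 0.1P = -262 + 4P, so 664.2 = 4.1P and P* = 162.
From the demand curve, Q* = 402.2 - 0.1(162) = 386.
Supply choke price (Qs = 0): P = 65.5. Producer surplus = ½ × (162 - 65.5) × 386 = 18624.5.

Producer surplus = 18624.5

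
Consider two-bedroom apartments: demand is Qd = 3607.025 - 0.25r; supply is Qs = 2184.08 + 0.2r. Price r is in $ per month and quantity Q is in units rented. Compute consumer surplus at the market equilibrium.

Consumer surplus = 15865344.5

At equilibrium Qd = Qs, so 3607.025 - 0.25r = 2184.08 + 0.2r; collecting terms, 1422.945 = 0.45r and r* = 3162.1.
Plugging r* into demand: Q* = 3607.025 - 0.25(3162.1) = 2816.5.
Demand choke price (Qd = 0): r = 3607.025/0.25 = 14428.1. Consumer surplus = ½ × (14428.1 - 3162.1) × 2816.5 = 15865344.5.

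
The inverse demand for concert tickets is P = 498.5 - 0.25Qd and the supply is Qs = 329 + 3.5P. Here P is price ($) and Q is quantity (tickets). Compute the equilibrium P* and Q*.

P* = 222, Q* = 1106

Inverting to quantity form: Qd = 1994 - 4P.
Set Qd = Qs: 1994 - 4P = 329 + 3.5P, so 1665 = 7.5P and P* = 222.
Then Q* = 1994 - 4(222) = 1106.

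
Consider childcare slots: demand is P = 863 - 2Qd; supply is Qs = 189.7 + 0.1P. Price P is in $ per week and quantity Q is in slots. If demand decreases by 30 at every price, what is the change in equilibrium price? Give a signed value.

Rewriting in direct form: Qd = 431.5 - 0.5P.
At equilibrium Qd = Qs, so 431.5 - 0.5P = 189.7 + 0.1P; collecting terms, 241.8 = 0.6P and P* = 403.
Then Q* = 431.5 - 0.5(403) = 230.
After the shift, demand is Qd = 401.5 - 0.5P.
The new intersection has 211.8 = 0.6P, i.e. P = 353, Q = 225.
ΔP = 353 - 403 = -50.

ΔP = -50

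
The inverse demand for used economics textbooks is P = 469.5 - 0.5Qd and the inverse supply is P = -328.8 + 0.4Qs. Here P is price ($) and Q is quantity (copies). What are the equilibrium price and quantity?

P* = 26, Q* = 887

Solving each curve for Q: Qd = 939 - 2P and Qs = 822 + 2.5P.
At equilibrium Qd = Qs, so 939 - 2P = 822 + 2.5P; collecting terms, 117 = 4.5P and P* = 26.
Substitute back: Q* = 939 - 2(26) = 887.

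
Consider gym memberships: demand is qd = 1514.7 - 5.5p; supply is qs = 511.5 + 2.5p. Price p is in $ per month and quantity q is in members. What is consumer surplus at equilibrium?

Set qd = qs: 1514.7 - 5.5p = 511.5 + 2.5p, so 1003.2 = 8p and p* = 125.4.
Plugging p* into demand: q* = 1514.7 - 5.5(125.4) = 825.
Demand choke price (qd = 0): p = 1514.7/5.5 = 275.4. Consumer surplus = ½ × (275.4 - 125.4) × 825 = 61875.

Consumer surplus = 61875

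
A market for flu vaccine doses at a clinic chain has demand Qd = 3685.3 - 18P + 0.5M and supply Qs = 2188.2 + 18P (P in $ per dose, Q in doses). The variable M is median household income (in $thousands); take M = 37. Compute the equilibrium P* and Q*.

P* = 42.1, Q* = 2946

With M = 37, demand is Qd = 3703.8 - 18P.
Equating demand and supply, 3703.8 - 18P = 2188.2 + 18P gives 36P = 1515.6, so P* = 42.1.
Plugging P* into demand: Q* = 3703.8 - 18(42.1) = 2946.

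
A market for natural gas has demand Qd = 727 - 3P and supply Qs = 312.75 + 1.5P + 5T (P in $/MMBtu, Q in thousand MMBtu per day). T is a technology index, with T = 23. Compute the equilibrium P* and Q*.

P* = 66.5, Q* = 527.5

With T = 23, supply is Qs = 427.75 + 1.5P.
Equating demand and supply, 727 - 3P = 427.75 + 1.5P gives 4.5P = 299.25, so P* = 66.5.
Then Q* = 727 - 3(66.5) = 527.5.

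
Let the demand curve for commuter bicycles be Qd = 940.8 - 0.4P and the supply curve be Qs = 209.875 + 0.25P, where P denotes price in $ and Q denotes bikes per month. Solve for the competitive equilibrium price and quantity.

P* = 1124.5, Q* = 491

At equilibrium Qd = Qs, so 940.8 - 0.4P = 209.875 + 0.25P; collecting terms, 730.925 = 0.65P and P* = 1124.5.
Then Q* = 940.8 - 0.4(1124.5) = 491.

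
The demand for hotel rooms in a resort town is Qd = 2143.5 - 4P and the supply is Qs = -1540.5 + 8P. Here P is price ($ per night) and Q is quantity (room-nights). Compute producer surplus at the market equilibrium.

Producer surplus = 52383.765625

Set Qd = Qs: 2143.5 - 4P = -1540.5 + 8P, so 3684 = 12P and P* = 307.
Substitute back: Q* = 2143.5 - 4(307) = 915.5.
Supply choke price (Qs = 0): P = 192.5625. Producer surplus = ½ × (307 - 192.5625) × 915.5 = 52383.765625.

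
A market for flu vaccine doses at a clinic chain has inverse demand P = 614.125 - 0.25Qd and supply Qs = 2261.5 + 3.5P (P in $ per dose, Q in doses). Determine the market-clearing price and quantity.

Solving each curve for Q: Qd = 2456.5 - 4P.
The market clears where 2456.5 - 4P = 2261.5 + 3.5P. Rearranging, 7.5P = 195, hence P* = 26.
Substitute back: Q* = 2456.5 - 4(26) = 2352.5.

P* = 26, Q* = 2352.5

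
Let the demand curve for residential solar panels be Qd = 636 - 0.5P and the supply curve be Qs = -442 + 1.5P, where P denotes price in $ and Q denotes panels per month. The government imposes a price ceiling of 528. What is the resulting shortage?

Shortage = 22

Evaluating both curves at the ceiling price 528 gives Qd = 372, Qs = 350.
Shortage = Qd - Qs = 372 - 350 = 22.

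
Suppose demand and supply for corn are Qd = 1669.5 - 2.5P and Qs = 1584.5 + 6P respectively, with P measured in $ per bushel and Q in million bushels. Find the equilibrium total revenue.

Total revenue = 16445

At equilibrium Qd = Qs, so 1669.5 - 2.5P = 1584.5 + 6P; collecting terms, 85 = 8.5P and P* = 10.
Then Q* = 1669.5 - 2.5(10) = 1644.5.
Total revenue = P* × Q* = 10 × 1644.5 = 16445.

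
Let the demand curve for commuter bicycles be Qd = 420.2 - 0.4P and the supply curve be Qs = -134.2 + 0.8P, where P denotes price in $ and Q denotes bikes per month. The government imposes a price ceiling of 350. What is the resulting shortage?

At P = 350: Qd = 280.2 and Qs = 145.8.
Shortage = Qd - Qs = 280.2 - 145.8 = 134.4.

Shortage = 134.4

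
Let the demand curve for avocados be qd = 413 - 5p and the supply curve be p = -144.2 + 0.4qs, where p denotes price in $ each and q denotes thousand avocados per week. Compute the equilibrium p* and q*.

p* = 7, q* = 378

Inverting to quantity form: qs = 360.5 + 2.5p.
Set qd = qs: 413 - 5p = 360.5 + 2.5p, so 52.5 = 7.5p and p* = 7.
Then q* = 413 - 5(7) = 378.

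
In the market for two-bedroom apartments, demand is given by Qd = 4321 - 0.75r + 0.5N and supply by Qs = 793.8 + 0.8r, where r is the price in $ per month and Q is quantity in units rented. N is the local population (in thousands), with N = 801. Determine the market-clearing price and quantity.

r* = 2534, Q* = 2821

With N = 801, demand is Qd = 4721.5 - 0.75r.
Equating demand and supply, 4721.5 - 0.75r = 793.8 + 0.8r gives 1.55r = 3927.7, so r* = 2534.
From the demand curve, Q* = 4721.5 - 0.75(2534) = 2821.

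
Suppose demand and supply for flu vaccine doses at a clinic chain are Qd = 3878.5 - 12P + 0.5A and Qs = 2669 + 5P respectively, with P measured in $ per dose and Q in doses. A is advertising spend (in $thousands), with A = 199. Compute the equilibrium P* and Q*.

With A = 199, demand is Qd = 3978 - 12P.
Equating demand and supply, 3978 - 12P = 2669 + 5P gives 17P = 1309, so P* = 77.
Then Q* = 3978 - 12(77) = 3054.

P* = 77, Q* = 3054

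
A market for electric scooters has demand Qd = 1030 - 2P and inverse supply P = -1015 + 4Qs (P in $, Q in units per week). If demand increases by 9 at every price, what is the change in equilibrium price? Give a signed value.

Solving each curve for Q: Qs = 253.75 + 0.25P.
Set Qd = Qs: 1030 - 2P = 253.75 + 0.25P, so 776.25 = 2.25P and P* = 345.
Then Q* = 1030 - 2(345) = 340.
After the shift, demand is Qd = 1039 - 2P.
Re-solving, 2.25P = 785.25 gives P = 349 and Q = 341.
ΔP = 349 - 345 = 4.

ΔP = 4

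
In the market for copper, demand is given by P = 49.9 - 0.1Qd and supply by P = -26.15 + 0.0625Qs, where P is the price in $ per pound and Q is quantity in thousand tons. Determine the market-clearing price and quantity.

P* = 3.1, Q* = 468

Rewriting in direct form: Qd = 499 - 10P and Qs = 418.4 + 16P.
Equating demand and supply, 499 - 10P = 418.4 + 16P gives 26P = 80.6, so P* = 3.1.
Substitute back: Q* = 499 - 10(3.1) = 468.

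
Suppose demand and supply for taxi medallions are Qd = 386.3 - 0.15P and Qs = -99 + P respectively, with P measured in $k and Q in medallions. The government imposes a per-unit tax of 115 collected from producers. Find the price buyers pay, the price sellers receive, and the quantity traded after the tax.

The tax drives a wedge P_b - P_s = 115. Substituting P_s = P_b - 115 into supply: Qs = -214 + P_b.
Equate demand and the shifted supply: 386.3 - 0.15P_b = -214 + P_b, giving 1.15P_b = 600.3, so P_b = 522.
So P_s = 407 and the quantity traded is Q = 386.3 - 0.15(522) = 308.

P_b = 522, P_s = 407, Q = 308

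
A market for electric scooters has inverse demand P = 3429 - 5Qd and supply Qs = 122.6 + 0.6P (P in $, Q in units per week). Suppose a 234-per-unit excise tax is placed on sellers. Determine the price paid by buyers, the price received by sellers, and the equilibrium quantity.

Solving each curve for Q: Qd = 685.8 - 0.2P.
The tax drives a wedge P_b - P_s = 234. Substituting P_s = P_b - 234 into supply: Qs = -17.8 + 0.6P_b.
Market clearing requires 685.8 - 0.2P_b = -17.8 + 0.6P_b; hence 703.6 = 0.8P_b and P_b = 879.5.
So P_s = 645.5 and the quantity traded is Q = 685.8 - 0.2(879.5) = 509.9.

P_b = 879.5, P_s = 645.5, Q = 509.9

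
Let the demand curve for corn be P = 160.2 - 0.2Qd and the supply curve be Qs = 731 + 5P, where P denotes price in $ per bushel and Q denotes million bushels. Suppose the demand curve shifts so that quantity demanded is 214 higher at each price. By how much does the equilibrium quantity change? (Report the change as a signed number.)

ΔQ = 107

In direct form, Qd = 801 - 5P.
Equating demand and supply, 801 - 5P = 731 + 5P gives 10P = 70, so P* = 7.
Substitute back: Q* = 801 - 5(7) = 766.
After the shift, demand is Qd = 1015 - 5P.
The new intersection has 284 = 10P, i.e. P = 28.4, Q = 873.
ΔQ = 873 - 766 = 107.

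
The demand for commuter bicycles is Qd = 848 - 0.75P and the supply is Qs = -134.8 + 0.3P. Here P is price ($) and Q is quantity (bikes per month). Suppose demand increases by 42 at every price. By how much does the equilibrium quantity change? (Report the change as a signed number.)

Set Qd = Qs: 848 - 0.75P = -134.8 + 0.3P, so 982.8 = 1.05P and P* = 936.
Plugging P* into demand: Q* = 848 - 0.75(936) = 146.
After the shift, demand is Qd = 890 - 0.75P.
Re-solving, 1.05P = 1024.8 gives P = 976 and Q = 158.
ΔQ = 158 - 146 = 12.

ΔQ = 12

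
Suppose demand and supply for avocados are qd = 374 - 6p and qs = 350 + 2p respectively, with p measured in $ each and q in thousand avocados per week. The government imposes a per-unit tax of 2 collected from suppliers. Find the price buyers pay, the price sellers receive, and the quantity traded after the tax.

The tax drives a wedge p_b - p_s = 2. Substituting p_s = p_b - 2 into supply: qs = 346 + 2p_b.
Set qd = qs: 374 - 6p_b = 346 + 2p_b, so 28 = 8p_b and p_b = 3.5.
Then p_s = 3.5 - 2 = 1.5 and q = 374 - 6(3.5) = 353.

p_b = 3.5, p_s = 1.5, q = 353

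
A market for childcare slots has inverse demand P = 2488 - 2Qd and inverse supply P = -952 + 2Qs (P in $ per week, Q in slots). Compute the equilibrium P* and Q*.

P* = 768, Q* = 860

Solving each curve for Q: Qd = 1244 - 0.5P and Qs = 476 + 0.5P.
Equating demand and supply, 1244 - 0.5P = 476 + 0.5P gives P = 768, so P* = 768.
Substitute back: Q* = 1244 - 0.5(768) = 860.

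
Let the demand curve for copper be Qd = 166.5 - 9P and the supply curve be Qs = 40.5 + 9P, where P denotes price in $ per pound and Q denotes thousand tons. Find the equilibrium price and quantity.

P* = 7, Q* = 103.5

At equilibrium Qd = Qs, so 166.5 - 9P = 40.5 + 9P; collecting terms, 126 = 18P and P* = 7.
Substitute back: Q* = 166.5 - 9(7) = 103.5.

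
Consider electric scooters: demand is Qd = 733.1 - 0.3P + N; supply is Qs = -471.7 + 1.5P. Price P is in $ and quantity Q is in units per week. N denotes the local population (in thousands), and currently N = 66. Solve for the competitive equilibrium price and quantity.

With N = 66, demand is Qd = 799.1 - 0.3P.
At equilibrium Qd = Qs, so 799.1 - 0.3P = -471.7 + 1.5P; collecting terms, 1270.8 = 1.8P and P* = 706.
From the demand curve, Q* = 799.1 - 0.3(706) = 587.3.

P* = 706, Q* = 587.3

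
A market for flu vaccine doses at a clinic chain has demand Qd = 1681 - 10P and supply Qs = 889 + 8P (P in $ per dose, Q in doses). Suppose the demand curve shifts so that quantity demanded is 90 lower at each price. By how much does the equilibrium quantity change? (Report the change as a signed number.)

ΔQ = -40

At equilibrium Qd = Qs, so 1681 - 10P = 889 + 8P; collecting terms, 792 = 18P and P* = 44.
Then Q* = 1681 - 10(44) = 1241.
After the shift, demand is Qd = 1591 - 10P.
Re-solving, 18P = 702 gives P = 39 and Q = 1201.
ΔQ = 1201 - 1241 = -40.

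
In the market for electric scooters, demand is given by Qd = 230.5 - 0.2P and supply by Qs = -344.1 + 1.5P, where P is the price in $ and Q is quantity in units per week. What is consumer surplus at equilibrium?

Equating demand and supply, 230.5 - 0.2P = -344.1 + 1.5P gives 1.7P = 574.6, so P* = 338.
Substitute back: Q* = 230.5 - 0.2(338) = 162.9.
Demand choke price (Qd = 0): P = 230.5/0.2 = 1152.5. Consumer surplus = ½ × (1152.5 - 338) × 162.9 = 66341.025.

Consumer surplus = 66341.025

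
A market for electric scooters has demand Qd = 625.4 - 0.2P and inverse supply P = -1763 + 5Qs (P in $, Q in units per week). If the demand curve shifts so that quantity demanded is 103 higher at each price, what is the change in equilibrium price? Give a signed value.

Inverting to quantity form: Qs = 352.6 + 0.2P.
At equilibrium Qd = Qs, so 625.4 - 0.2P = 352.6 + 0.2P; collecting terms, 272.8 = 0.4P and P* = 682.
Plugging P* into demand: Q* = 625.4 - 0.2(682) = 489.
After the shift, demand is Qd = 728.4 - 0.2P.
The new intersection has 375.8 = 0.4P, i.e. P = 939.5, Q = 540.5.
ΔP = 939.5 - 682 = 257.5.

ΔP = 257.5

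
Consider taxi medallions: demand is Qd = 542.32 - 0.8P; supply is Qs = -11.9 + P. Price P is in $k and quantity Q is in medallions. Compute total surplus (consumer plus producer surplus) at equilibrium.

Total surplus = 98568

Equating demand and supply, 542.32 - 0.8P = -11.9 + P gives 1.8P = 554.22, so P* = 307.9.
From the demand curve, Q* = 542.32 - 0.8(307.9) = 296.
Demand choke price = 677.9; supply choke price = 11.9. CS = ½(677.9 - 307.9)(296) = 54760; PS = ½(307.9 - 11.9)(296) = 43808. Total surplus = 98568.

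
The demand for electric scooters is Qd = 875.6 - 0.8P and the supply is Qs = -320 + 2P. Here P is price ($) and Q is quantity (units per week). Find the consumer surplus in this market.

Consumer surplus = 178222.5

The market clears where 875.6 - 0.8P = -320 + 2P. Rearranging, 2.8P = 1195.6, hence P* = 427.
Plugging P* into demand: Q* = 875.6 - 0.8(427) = 534.
Demand choke price (Qd = 0): P = 875.6/0.8 = 1094.5. Consumer surplus = ½ × (1094.5 - 427) × 534 = 178222.5.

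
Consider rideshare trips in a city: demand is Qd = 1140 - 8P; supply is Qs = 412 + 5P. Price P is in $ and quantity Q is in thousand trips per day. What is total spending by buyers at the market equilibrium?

Set Qd = Qs: 1140 - 8P = 412 + 5P, so 728 = 13P and P* = 56.
Substitute back: Q* = 1140 - 8(56) = 692.
Total spending by buyers = P* × Q* = 56 × 692 = 38752.

Total spending by buyers = 38752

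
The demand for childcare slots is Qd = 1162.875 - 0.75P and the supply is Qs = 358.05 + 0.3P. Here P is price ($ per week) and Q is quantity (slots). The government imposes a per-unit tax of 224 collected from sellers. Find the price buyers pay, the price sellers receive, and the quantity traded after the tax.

Sellers keep P_s = P_b - 224 per unit, so supply in terms of the buyer price is Qs = 290.85 + 0.3P_b.
Set Qd = Qs: 1162.875 - 0.75P_b = 290.85 + 0.3P_b, so 872.025 = 1.05P_b and P_b = 830.5.
Then P_s = 830.5 - 224 = 606.5 and Q = 1162.875 - 0.75(830.5) = 540.

P_b = 830.5, P_s = 606.5, Q = 540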